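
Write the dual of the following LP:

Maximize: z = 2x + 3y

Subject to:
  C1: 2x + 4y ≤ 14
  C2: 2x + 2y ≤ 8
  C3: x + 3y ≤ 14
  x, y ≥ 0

Primal max cᵀx s.t. Ax ≤ b, x ≥ 0  →  Dual min bᵀy s.t. Aᵀy ≥ c, y ≥ 0.

Minimize: z = 14y1 + 8y2 + 14y3

Subject to:
  2y1 + 2y2 + y3 ≥ 2
  4y1 + 2y2 + 3y3 ≥ 3
  y1, y2, y3 ≥ 0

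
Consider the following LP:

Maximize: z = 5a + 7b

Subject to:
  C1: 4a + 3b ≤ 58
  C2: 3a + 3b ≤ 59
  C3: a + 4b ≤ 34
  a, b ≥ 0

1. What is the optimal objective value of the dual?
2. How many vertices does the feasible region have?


1. 92
2. 4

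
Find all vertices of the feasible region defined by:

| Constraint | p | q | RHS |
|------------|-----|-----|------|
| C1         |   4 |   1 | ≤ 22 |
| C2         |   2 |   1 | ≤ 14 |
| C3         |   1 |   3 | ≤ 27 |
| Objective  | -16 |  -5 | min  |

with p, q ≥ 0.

(0, 0), (5.5, 0), (4, 6), (3, 8), (0, 9)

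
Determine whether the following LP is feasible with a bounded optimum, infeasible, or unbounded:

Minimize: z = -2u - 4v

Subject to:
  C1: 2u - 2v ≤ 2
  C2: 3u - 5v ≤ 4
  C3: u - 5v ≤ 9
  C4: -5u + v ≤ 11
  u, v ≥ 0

Unbounded (objective can decrease without bound)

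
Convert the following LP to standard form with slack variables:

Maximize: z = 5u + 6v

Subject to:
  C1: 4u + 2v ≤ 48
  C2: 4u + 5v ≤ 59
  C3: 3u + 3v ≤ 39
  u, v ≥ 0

max z = 5u + 6v

s.t.
  4u + 2v + s1 = 48
  4u + 5v + s2 = 59
  3u + 3v + s3 = 39
  u, v, s1, s2, s3 ≥ 0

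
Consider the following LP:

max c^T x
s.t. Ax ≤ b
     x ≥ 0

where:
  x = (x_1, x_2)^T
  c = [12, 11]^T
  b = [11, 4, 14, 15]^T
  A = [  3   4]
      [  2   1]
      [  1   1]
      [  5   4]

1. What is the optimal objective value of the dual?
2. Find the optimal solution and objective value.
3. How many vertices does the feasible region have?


1. 34
2. x_1 = 1, x_2 = 2, z = 34
3. 4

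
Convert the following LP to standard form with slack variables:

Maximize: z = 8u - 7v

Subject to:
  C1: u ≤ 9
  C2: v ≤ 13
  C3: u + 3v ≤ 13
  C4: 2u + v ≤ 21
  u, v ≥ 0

max z = 8u - 7v

s.t.
  u + s1 = 9
  v + s2 = 13
  u + 3v + s3 = 13
  2u + v + s4 = 21
  u, v, s1, s2, s3, s4 ≥ 0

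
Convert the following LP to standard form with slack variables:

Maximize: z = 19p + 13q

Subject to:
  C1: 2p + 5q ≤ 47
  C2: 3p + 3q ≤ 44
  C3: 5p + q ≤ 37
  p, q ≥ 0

max z = 19p + 13q

s.t.
  2p + 5q + s1 = 47
  3p + 3q + s2 = 44
  5p + q + s3 = 37
  p, q, s1, s2, s3 ≥ 0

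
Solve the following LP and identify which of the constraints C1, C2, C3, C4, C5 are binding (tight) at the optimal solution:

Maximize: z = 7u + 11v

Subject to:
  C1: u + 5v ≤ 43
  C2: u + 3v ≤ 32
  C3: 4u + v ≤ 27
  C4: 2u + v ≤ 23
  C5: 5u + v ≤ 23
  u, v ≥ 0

At u = 3, v = 8, compute slack b - a·x for each constraint:
  C1: 43 − 43 = 0  (binding)
  C2: 32 − 27 = 5  (slack)
  C3: 27 − 20 = 7  (slack)
  C4: 23 − 14 = 9  (slack)
  C5: 23 − 23 = 0  (binding)

Optimal: u = 3, v = 8
Binding: C1, C5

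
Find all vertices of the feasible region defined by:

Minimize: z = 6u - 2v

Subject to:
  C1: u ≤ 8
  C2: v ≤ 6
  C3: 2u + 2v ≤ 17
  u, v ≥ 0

(0, 0), (8, 0), (8, 0.5), (2.5, 6), (0, 6)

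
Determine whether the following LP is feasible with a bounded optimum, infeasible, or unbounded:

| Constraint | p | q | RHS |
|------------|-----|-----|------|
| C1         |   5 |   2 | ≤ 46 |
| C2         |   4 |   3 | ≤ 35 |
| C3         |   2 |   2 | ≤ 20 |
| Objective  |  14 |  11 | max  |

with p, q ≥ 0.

Feasible with a bounded optimal solution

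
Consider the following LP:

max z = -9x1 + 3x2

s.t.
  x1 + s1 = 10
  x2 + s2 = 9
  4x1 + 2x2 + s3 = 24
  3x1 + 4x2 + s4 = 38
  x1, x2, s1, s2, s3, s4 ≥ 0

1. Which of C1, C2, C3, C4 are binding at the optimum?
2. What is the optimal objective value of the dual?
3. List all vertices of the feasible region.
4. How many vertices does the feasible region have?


1. C2
2. 27
3. (0, 0), (6, 0), (2, 8), (0.6667, 9), (0, 9)
4. 5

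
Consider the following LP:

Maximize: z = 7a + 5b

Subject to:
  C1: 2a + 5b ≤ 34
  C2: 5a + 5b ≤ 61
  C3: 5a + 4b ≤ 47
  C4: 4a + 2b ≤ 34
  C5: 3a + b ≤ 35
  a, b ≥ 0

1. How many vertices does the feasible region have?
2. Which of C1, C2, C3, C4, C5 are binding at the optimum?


1. 5
2. C3, C4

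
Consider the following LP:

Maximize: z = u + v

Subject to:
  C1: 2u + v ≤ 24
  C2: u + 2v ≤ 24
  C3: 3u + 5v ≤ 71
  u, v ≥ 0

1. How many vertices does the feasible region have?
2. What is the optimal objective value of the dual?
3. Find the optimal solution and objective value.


1. 4
2. 16
3. u = 8, v = 8, z = 16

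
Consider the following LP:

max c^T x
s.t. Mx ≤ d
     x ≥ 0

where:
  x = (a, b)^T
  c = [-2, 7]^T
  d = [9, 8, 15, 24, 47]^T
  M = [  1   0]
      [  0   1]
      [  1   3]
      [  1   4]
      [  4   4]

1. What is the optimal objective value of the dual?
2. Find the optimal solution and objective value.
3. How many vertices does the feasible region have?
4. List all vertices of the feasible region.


1. 35
2. a = 0, b = 5, z = 35
3. 4
4. (0, 0), (9, 0), (9, 2), (0, 5)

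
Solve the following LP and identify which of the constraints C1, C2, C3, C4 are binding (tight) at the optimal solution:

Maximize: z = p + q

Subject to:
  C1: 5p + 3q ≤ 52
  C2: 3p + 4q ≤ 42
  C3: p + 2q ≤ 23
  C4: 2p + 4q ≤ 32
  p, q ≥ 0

At p = 8, q = 4, compute slack b - a·x for each constraint:
  C1: 52 − 52 = 0  (binding)
  C2: 42 − 40 = 2  (slack)
  C3: 23 − 16 = 7  (slack)
  C4: 32 − 32 = 0  (binding)

Optimal: p = 8, q = 4
Binding: C1, C4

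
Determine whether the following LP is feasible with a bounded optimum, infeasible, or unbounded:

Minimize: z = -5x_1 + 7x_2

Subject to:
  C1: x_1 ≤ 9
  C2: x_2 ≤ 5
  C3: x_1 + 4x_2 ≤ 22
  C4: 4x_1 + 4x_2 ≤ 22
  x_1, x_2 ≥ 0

Feasible with a bounded optimal solution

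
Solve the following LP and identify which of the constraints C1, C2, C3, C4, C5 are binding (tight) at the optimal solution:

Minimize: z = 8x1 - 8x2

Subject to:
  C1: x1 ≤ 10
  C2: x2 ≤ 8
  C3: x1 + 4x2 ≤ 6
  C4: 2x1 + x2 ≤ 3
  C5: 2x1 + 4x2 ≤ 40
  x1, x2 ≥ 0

At x1 = 0, x2 = 1.5, compute slack b - a·x for each constraint:
  C1: 10 − 0 = 10  (slack)
  C2: 8 − 1.5 = 6.5  (slack)
  C3: 6 − 6 = 0  (binding)
  C4: 3 − 1.5 = 1.5  (slack)
  C5: 40 − 6 = 34  (slack)

Optimal: x1 = 0, x2 = 1.5
Binding: C3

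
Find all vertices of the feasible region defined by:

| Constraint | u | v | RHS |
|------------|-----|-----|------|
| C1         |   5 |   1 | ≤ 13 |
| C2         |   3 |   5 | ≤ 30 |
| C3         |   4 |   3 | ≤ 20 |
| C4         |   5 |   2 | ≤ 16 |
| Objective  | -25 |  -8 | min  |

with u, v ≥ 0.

(0, 0), (2.6, 0), (2, 3), (1.143, 5.143), (0.9091, 5.455), (0, 6)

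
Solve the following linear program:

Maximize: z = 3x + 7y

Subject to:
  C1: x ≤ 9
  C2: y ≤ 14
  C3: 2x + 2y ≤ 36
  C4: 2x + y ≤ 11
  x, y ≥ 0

Evaluate the objective at each vertex of the feasible region:
  z(0, 0) = 0
  z(5.5, 0) = 16.5
  z(0, 11) = 77  ←
The maximum is at x = 0, y = 11.

x = 0, y = 11, z = 77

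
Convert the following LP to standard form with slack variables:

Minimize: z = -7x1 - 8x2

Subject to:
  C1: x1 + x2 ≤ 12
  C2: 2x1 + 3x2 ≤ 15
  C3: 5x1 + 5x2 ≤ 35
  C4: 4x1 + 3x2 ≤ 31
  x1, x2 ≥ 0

min z = -7x1 - 8x2

s.t.
  x1 + x2 + s1 = 12
  2x1 + 3x2 + s2 = 15
  5x1 + 5x2 + s3 = 35
  4x1 + 3x2 + s4 = 31
  x1, x2, s1, s2, s3, s4 ≥ 0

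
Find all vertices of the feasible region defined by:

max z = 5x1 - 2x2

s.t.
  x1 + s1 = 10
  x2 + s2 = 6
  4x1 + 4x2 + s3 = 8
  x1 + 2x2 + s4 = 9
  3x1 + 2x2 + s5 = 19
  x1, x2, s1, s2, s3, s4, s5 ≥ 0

(0, 0), (2, 0), (0, 2)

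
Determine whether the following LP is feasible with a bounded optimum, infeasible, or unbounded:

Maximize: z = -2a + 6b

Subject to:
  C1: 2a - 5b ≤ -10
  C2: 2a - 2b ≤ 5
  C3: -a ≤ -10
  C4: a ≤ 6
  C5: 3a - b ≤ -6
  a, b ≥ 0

Infeasible (no feasible solution exists)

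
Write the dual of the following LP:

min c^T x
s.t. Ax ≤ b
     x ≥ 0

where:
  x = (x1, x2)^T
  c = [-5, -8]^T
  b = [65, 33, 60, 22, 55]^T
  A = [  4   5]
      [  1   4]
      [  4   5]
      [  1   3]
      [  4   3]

Primal min cᵀx s.t. Ax ≤ b, x ≥ 0  →  Dual max −bᵀy s.t. Aᵀy ≥ −c, y ≥ 0.

Maximize: z = -65y1 - 33y2 - 60y3 - 22y4 - 55y5

Subject to:
  4y1 + y2 + 4y3 + y4 + 4y5 ≥ 5
  5y1 + 4y2 + 5y3 + 3y4 + 3y5 ≥ 8
  y1, y2, y3, y4, y5 ≥ 0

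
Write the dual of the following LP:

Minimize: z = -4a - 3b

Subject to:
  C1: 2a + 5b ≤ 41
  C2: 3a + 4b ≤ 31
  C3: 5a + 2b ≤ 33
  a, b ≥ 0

Primal min cᵀx s.t. Ax ≤ b, x ≥ 0  →  Dual max −bᵀy s.t. Aᵀy ≥ −c, y ≥ 0.

Maximize: z = -41y1 - 31y2 - 33y3

Subject to:
  2y1 + 3y2 + 5y3 ≥ 4
  5y1 + 4y2 + 2y3 ≥ 3
  y1, y2, y3 ≥ 0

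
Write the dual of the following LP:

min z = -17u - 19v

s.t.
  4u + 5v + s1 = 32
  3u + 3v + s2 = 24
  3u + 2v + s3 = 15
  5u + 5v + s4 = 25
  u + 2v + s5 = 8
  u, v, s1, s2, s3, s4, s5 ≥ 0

Primal min cᵀx s.t. Ax ≤ b, x ≥ 0  →  Dual max −bᵀy s.t. Aᵀy ≥ −c, y ≥ 0.

Maximize: z = -32y1 - 24y2 - 15y3 - 25y4 - 8y5

Subject to:
  4y1 + 3y2 + 3y3 + 5y4 + y5 ≥ 17
  5y1 + 3y2 + 2y3 + 5y4 + 2y5 ≥ 19
  y1, y2, y3, y4, y5 ≥ 0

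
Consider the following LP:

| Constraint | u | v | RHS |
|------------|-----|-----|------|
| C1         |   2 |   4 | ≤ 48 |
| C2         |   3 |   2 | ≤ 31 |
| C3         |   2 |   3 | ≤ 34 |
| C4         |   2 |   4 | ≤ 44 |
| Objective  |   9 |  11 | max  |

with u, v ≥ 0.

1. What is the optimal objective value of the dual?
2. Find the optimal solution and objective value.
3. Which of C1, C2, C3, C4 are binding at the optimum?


1. 133
2. u = 5, v = 8, z = 133
3. C2, C3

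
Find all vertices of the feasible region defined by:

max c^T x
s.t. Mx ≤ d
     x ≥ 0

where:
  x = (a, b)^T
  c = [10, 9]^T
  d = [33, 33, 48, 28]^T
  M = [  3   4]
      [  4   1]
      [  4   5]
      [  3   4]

(0, 0), (8.25, 0), (8, 1), (0, 7)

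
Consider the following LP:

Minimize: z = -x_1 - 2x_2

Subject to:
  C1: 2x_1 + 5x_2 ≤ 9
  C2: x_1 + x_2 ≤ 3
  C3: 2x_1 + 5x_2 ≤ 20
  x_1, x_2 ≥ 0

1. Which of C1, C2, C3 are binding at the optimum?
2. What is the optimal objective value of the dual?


1. C1, C2
2. -4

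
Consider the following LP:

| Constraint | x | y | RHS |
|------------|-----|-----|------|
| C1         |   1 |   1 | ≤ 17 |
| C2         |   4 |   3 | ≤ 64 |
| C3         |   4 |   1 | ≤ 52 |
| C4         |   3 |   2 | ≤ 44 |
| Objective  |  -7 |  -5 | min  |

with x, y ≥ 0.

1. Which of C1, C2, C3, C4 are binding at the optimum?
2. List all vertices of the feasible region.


1. C1, C4
2. (0, 0), (13, 0), (12, 4), (10, 7), (0, 17)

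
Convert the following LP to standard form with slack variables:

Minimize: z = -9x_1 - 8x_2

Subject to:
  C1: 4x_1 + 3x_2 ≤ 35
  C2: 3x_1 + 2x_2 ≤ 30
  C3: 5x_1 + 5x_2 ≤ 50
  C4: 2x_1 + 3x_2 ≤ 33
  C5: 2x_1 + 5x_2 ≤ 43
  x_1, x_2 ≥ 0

min z = -9x_1 - 8x_2

s.t.
  4x_1 + 3x_2 + s1 = 35
  3x_1 + 2x_2 + s2 = 30
  5x_1 + 5x_2 + s3 = 50
  2x_1 + 3x_2 + s4 = 33
  2x_1 + 5x_2 + s5 = 43
  x_1, x_2, s1, s2, s3, s4, s5 ≥ 0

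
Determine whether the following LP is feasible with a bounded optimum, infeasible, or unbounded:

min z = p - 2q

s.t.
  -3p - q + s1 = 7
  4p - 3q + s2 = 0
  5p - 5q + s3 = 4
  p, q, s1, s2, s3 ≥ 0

Unbounded (objective can decrease without bound)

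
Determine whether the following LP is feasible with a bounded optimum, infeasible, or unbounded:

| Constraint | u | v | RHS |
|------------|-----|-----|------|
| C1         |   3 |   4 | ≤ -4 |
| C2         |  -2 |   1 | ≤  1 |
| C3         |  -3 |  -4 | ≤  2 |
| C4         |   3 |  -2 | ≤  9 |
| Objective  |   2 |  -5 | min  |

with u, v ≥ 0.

Infeasible (no feasible solution exists)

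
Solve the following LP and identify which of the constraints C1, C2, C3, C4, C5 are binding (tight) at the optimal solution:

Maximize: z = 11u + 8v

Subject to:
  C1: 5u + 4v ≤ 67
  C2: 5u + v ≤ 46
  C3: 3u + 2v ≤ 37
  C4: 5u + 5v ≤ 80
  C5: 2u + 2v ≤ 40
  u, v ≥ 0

At u = 7, v = 8, compute slack b - a·x for each constraint:
  C1: 67 − 67 = 0  (binding)
  C2: 46 − 43 = 3  (slack)
  C3: 37 − 37 = 0  (binding)
  C4: 80 − 75 = 5  (slack)
  C5: 40 − 30 = 10  (slack)

Optimal: u = 7, v = 8
Binding: C1, C3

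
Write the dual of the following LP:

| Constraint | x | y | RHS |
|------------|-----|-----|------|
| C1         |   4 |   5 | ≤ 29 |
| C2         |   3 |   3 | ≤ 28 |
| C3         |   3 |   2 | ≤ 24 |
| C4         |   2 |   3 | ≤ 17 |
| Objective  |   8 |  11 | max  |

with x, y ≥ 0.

Primal max cᵀx s.t. Ax ≤ b, x ≥ 0  →  Dual min bᵀy s.t. Aᵀy ≥ c, y ≥ 0.

Minimize: z = 29y1 + 28y2 + 24y3 + 17y4

Subject to:
  4y1 + 3y2 + 3y3 + 2y4 ≥ 8
  5y1 + 3y2 + 2y3 + 3y4 ≥ 11
  y1, y2, y3, y4 ≥ 0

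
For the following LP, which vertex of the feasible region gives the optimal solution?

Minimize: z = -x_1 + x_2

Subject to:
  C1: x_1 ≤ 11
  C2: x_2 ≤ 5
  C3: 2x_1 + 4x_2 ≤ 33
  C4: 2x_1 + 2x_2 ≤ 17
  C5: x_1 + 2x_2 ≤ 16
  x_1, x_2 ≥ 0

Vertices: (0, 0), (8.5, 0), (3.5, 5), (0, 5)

Evaluate the objective at each vertex of the feasible region:
  z(0, 0) = 0
  z(8.5, 0) = -8.5  ←
  z(3.5, 5) = 1.5
  z(0, 5) = 5
The minimum is at x_1 = 8.5, x_2 = 0.

(8.5, 0)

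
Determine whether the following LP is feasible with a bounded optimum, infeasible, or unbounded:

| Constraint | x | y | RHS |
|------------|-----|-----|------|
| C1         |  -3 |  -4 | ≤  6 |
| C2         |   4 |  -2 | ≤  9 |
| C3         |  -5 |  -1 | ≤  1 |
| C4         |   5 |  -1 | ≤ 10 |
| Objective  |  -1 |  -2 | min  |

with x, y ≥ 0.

Unbounded (objective can decrease without bound)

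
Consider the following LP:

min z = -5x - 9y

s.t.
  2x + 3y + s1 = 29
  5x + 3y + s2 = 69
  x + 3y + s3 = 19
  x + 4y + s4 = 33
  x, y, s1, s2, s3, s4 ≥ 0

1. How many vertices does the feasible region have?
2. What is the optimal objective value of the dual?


1. 5
2. -77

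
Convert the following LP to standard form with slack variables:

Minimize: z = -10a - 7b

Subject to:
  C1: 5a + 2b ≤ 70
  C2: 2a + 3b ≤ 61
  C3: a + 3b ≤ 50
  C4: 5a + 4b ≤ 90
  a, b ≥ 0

min z = -10a - 7b

s.t.
  5a + 2b + s1 = 70
  2a + 3b + s2 = 61
  a + 3b + s3 = 50
  5a + 4b + s4 = 90
  a, b, s1, s2, s3, s4 ≥ 0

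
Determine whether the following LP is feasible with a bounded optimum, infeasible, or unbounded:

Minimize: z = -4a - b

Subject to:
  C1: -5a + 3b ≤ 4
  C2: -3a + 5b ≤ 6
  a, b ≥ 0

Unbounded (objective can decrease without bound)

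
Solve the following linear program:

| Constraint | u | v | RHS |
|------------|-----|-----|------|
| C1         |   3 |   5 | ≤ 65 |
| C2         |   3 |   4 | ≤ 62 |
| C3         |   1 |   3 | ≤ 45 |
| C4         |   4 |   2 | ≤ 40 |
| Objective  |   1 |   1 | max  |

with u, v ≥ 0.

Evaluate the objective at each vertex of the feasible region:
  z(0, 0) = 0
  z(10, 0) = 10
  z(5, 10) = 15  ←
  z(0, 13) = 13
The maximum is at u = 5, v = 10.

u = 5, v = 10, z = 15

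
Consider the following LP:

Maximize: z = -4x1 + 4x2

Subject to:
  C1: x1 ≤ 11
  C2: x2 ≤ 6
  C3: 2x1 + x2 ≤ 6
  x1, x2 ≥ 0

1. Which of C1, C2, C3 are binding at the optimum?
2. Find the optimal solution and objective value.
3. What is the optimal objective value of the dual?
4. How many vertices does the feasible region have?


1. C2, C3
2. x1 = 0, x2 = 6, z = 24
3. 24
4. 3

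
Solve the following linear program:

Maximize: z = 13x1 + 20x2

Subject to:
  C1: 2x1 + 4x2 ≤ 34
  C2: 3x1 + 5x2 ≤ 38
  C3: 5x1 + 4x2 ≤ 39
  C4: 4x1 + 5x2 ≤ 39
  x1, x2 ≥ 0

Evaluate the objective at each vertex of the feasible region:
  z(0, 0) = 0
  z(7.8, 0) = 101.4
  z(4.333, 4.333) = 143
  z(1, 7) = 153  ←
  z(0, 7.6) = 152
The maximum is at x1 = 1, x2 = 7.

x1 = 1, x2 = 7, z = 153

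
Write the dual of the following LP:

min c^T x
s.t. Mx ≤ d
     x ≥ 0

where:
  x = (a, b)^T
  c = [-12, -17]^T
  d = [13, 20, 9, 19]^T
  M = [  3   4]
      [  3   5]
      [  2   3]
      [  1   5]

Primal min cᵀx s.t. Ax ≤ b, x ≥ 0  →  Dual max −bᵀy s.t. Aᵀy ≥ −c, y ≥ 0.

Maximize: z = -13y1 - 20y2 - 9y3 - 19y4

Subject to:
  3y1 + 3y2 + 2y3 + y4 ≥ 12
  4y1 + 5y2 + 3y3 + 5y4 ≥ 17
  y1, y2, y3, y4 ≥ 0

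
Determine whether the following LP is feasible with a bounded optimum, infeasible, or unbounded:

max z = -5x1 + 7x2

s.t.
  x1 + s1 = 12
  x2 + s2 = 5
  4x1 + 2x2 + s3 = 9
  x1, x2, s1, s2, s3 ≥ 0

Feasible with a bounded optimal solution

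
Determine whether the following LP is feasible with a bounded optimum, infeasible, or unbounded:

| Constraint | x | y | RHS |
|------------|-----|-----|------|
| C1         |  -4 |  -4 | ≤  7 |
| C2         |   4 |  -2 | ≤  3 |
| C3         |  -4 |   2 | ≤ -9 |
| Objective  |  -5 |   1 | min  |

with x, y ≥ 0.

Infeasible (no feasible solution exists)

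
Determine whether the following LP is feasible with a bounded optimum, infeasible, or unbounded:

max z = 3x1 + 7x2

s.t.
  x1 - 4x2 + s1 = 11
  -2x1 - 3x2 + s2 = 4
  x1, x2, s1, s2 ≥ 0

Unbounded (objective can increase without bound)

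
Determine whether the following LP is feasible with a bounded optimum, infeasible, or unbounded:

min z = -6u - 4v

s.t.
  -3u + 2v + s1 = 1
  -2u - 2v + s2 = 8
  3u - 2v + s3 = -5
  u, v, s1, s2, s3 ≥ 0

Infeasible (no feasible solution exists)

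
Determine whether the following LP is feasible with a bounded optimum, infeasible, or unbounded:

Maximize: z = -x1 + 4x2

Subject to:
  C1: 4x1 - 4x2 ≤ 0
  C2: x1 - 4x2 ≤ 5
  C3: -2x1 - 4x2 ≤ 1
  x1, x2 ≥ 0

Unbounded (objective can increase without bound)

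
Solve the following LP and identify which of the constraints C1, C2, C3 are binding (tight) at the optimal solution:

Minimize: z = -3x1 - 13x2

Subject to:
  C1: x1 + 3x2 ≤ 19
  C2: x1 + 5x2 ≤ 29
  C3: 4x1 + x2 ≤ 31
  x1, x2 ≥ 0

At x1 = 4, x2 = 5, compute slack b - a·x for each constraint:
  C1: 19 − 19 = 0  (binding)
  C2: 29 − 29 = 0  (binding)
  C3: 31 − 21 = 10  (slack)

Optimal: x1 = 4, x2 = 5
Binding: C1, C2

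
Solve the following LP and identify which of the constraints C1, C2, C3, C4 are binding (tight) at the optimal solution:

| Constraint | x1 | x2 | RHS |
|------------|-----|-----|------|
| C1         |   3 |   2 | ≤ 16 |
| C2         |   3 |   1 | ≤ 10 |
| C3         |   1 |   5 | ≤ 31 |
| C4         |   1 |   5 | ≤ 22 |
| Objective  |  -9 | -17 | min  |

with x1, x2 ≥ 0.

At x1 = 2, x2 = 4, compute slack b - a·x for each constraint:
  C1: 16 − 14 = 2  (slack)
  C2: 10 − 10 = 0  (binding)
  C3: 31 − 22 = 9  (slack)
  C4: 22 − 22 = 0  (binding)

Optimal: x1 = 2, x2 = 4
Binding: C2, C4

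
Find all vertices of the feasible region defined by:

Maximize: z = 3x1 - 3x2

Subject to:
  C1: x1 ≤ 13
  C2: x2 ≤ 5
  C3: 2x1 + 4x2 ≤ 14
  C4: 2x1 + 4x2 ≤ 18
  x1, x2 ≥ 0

(0, 0), (7, 0), (0, 3.5)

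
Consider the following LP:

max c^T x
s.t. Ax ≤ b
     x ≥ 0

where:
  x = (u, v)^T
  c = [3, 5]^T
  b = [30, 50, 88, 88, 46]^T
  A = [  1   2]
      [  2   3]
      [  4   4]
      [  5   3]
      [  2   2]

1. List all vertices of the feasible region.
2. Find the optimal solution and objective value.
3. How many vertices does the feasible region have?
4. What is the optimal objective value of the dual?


1. (0, 0), (17.6, 0), (12.67, 8.222), (10, 10), (0, 15)
2. u = 10, v = 10, z = 80
3. 5
4. 80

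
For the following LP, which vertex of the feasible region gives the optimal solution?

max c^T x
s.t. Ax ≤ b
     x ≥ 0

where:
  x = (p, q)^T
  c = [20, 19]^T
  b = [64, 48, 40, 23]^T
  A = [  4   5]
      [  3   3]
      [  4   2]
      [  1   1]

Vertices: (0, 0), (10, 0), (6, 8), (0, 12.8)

Evaluate the objective at each vertex of the feasible region:
  z(0, 0) = 0
  z(10, 0) = 200
  z(6, 8) = 272  ←
  z(0, 12.8) = 243.2
The maximum is at p = 6, q = 8.

(6, 8)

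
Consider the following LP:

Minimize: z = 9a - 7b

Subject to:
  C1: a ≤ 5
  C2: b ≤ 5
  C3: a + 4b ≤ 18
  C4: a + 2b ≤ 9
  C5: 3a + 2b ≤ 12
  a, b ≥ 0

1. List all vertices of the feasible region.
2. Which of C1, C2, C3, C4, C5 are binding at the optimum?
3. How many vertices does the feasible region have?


1. (0, 0), (4, 0), (1.5, 3.75), (0, 4.5)
2. C3, C4
3. 4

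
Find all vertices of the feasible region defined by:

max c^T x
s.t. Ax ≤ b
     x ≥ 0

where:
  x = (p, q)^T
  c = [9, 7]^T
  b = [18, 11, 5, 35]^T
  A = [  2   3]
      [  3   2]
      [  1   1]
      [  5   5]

(0, 0), (3.667, 0), (1, 4), (0, 5)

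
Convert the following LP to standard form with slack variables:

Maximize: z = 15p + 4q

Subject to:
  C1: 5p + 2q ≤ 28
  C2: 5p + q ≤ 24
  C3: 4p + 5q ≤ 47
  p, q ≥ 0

max z = 15p + 4q

s.t.
  5p + 2q + s1 = 28
  5p + q + s2 = 24
  4p + 5q + s3 = 47
  p, q, s1, s2, s3 ≥ 0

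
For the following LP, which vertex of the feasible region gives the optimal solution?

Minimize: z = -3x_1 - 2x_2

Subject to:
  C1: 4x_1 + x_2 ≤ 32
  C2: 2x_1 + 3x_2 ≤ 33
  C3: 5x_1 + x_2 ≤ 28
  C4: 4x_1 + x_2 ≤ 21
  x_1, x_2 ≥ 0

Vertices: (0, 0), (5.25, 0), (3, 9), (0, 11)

Evaluate the objective at each vertex of the feasible region:
  z(0, 0) = 0
  z(5.25, 0) = -15.75
  z(3, 9) = -27  ←
  z(0, 11) = -22
The minimum is at x_1 = 3, x_2 = 9.

(3, 9)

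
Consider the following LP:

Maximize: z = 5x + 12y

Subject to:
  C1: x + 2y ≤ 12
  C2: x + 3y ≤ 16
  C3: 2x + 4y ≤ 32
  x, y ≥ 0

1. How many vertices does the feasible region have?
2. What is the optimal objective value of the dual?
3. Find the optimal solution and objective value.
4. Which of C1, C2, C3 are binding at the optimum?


1. 4
2. 68
3. x = 4, y = 4, z = 68
4. C1, C2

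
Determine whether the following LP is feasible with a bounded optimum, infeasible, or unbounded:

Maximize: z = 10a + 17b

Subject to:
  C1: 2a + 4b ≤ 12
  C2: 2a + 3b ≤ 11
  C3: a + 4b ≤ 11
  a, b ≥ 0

Feasible with a bounded optimal solution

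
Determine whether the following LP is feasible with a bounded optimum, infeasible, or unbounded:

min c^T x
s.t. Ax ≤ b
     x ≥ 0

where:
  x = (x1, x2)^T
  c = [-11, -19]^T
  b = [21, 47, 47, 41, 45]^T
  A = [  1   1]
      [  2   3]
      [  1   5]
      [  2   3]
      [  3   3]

Feasible with a bounded optimal solution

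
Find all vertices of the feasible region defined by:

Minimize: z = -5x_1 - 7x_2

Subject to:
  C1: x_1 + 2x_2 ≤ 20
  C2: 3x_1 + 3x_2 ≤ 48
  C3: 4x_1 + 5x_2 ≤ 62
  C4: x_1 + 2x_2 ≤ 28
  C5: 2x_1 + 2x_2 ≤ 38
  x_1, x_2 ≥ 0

(0, 0), (15.5, 0), (8, 6), (0, 10)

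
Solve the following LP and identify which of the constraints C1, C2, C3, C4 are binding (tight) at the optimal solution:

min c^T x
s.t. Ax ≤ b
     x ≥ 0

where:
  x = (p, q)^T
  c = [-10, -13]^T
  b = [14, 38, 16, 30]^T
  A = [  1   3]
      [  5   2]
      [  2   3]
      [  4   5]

At p = 5, q = 2, compute slack b - a·x for each constraint:
  C1: 14 − 11 = 3  (slack)
  C2: 38 − 29 = 9  (slack)
  C3: 16 − 16 = 0  (binding)
  C4: 30 − 30 = 0  (binding)

Optimal: p = 5, q = 2
Binding: C3, C4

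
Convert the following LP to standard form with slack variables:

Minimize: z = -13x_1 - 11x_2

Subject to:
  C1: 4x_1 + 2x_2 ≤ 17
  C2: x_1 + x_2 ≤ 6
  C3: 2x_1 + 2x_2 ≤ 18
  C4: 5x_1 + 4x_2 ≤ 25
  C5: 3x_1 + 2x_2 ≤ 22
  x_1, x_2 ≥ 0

min z = -13x_1 - 11x_2

s.t.
  4x_1 + 2x_2 + s1 = 17
  x_1 + x_2 + s2 = 6
  2x_1 + 2x_2 + s3 = 18
  5x_1 + 4x_2 + s4 = 25
  3x_1 + 2x_2 + s5 = 22
  x_1, x_2, s1, s2, s3, s4, s5 ≥ 0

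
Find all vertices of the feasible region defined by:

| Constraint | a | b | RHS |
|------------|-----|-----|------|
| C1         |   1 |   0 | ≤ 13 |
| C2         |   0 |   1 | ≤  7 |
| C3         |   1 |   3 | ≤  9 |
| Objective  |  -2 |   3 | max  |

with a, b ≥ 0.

(0, 0), (9, 0), (0, 3)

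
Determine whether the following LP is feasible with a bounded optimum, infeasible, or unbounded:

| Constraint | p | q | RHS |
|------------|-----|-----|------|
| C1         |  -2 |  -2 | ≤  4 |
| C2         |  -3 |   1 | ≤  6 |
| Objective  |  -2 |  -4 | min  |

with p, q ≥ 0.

Unbounded (objective can decrease without bound)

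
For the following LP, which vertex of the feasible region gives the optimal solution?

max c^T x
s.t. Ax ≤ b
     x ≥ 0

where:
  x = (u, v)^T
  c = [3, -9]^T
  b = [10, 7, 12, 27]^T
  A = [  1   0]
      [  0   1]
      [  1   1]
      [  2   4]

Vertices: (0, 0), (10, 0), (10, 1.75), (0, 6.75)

Evaluate the objective at each vertex of the feasible region:
  z(0, 0) = 0
  z(10, 0) = 30  ←
  z(10, 1.75) = 14.25
  z(0, 6.75) = -60.75
The maximum is at u = 10, v = 0.

(10, 0)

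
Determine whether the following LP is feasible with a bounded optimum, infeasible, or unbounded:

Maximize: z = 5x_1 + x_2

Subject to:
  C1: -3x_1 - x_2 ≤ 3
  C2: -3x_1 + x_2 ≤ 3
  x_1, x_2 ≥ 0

Unbounded (objective can increase without bound)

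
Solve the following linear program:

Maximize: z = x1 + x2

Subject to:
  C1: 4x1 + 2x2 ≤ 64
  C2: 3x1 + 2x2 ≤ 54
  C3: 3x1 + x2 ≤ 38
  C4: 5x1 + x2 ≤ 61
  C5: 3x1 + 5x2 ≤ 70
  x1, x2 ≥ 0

Evaluate the objective at each vertex of the feasible region:
  z(0, 0) = 0
  z(12.2, 0) = 12.2
  z(11.5, 3.5) = 15
  z(10, 8) = 18  ←
  z(0, 14) = 14
The maximum is at x1 = 10, x2 = 8.

x1 = 10, x2 = 8, z = 18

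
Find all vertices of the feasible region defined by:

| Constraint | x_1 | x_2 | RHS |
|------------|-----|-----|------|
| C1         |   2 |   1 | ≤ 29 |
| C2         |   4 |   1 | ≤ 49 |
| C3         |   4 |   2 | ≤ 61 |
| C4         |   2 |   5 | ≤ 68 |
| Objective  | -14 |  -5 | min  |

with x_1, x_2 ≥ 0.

(0, 0), (12.25, 0), (10, 9), (9.625, 9.75), (0, 13.6)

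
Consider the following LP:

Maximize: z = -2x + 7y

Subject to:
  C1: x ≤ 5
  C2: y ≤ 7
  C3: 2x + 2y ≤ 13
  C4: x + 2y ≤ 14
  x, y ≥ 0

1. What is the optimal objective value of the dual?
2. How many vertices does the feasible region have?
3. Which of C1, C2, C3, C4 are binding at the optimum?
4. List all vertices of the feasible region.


1. 45.5
2. 4
3. C3
4. (0, 0), (5, 0), (5, 1.5), (0, 6.5)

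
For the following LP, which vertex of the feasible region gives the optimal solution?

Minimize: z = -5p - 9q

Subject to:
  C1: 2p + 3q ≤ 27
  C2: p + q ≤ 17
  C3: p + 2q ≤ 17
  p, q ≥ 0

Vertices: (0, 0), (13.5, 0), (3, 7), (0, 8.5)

Evaluate the objective at each vertex of the feasible region:
  z(0, 0) = 0
  z(13.5, 0) = -67.5
  z(3, 7) = -78  ←
  z(0, 8.5) = -76.5
The minimum is at p = 3, q = 7.

(3, 7)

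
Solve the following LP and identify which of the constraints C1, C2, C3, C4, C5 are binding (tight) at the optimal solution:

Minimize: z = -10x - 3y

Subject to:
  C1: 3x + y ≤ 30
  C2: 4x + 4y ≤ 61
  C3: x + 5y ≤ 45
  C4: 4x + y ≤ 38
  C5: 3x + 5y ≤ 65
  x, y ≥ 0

At x = 8, y = 6, compute slack b - a·x for each constraint:
  C1: 30 − 30 = 0  (binding)
  C2: 61 − 56 = 5  (slack)
  C3: 45 − 38 = 7  (slack)
  C4: 38 − 38 = 0  (binding)
  C5: 65 − 54 = 11  (slack)

Optimal: x = 8, y = 6
Binding: C1, C4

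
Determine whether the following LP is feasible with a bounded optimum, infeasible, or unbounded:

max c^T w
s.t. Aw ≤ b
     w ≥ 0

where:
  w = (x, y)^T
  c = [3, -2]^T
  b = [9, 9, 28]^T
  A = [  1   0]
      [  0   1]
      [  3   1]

Feasible with a bounded optimal solution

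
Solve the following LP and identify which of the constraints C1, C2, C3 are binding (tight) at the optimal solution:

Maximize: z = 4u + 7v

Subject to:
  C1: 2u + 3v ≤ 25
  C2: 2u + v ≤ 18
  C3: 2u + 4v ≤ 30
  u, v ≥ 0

At u = 5, v = 5, compute slack b - a·x for each constraint:
  C1: 25 − 25 = 0  (binding)
  C2: 18 − 15 = 3  (slack)
  C3: 30 − 30 = 0  (binding)

Optimal: u = 5, v = 5
Binding: C1, C3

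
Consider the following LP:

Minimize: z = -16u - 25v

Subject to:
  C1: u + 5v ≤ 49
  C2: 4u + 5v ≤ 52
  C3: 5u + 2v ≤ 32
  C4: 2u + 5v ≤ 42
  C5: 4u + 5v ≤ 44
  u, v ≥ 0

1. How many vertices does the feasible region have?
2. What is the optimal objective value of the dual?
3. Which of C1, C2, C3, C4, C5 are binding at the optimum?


1. 5
2. -216
3. C4, C5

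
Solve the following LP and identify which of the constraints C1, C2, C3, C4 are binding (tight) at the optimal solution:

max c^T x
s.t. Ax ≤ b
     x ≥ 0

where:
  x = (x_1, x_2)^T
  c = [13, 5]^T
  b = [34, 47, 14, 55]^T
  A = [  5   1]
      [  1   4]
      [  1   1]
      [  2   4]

At x_1 = 5, x_2 = 9, compute slack b - a·x for each constraint:
  C1: 34 − 34 = 0  (binding)
  C2: 47 − 41 = 6  (slack)
  C3: 14 − 14 = 0  (binding)
  C4: 55 − 46 = 9  (slack)

Optimal: x_1 = 5, x_2 = 9
Binding: C1, C3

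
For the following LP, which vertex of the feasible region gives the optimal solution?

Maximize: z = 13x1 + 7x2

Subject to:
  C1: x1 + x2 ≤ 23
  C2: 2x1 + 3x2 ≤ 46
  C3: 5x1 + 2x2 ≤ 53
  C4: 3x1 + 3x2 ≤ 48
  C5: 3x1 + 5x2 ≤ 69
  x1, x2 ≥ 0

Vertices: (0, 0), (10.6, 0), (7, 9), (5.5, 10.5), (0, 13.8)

Evaluate the objective at each vertex of the feasible region:
  z(0, 0) = 0
  z(10.6, 0) = 137.8
  z(7, 9) = 154  ←
  z(5.5, 10.5) = 145
  z(0, 13.8) = 96.6
The maximum is at x1 = 7, x2 = 9.

(7, 9)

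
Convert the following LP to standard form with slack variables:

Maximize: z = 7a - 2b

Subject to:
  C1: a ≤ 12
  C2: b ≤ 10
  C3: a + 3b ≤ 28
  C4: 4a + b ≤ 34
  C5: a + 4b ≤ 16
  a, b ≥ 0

max z = 7a - 2b

s.t.
  a + s1 = 12
  b + s2 = 10
  a + 3b + s3 = 28
  4a + b + s4 = 34
  a + 4b + s5 = 16
  a, b, s1, s2, s3, s4, s5 ≥ 0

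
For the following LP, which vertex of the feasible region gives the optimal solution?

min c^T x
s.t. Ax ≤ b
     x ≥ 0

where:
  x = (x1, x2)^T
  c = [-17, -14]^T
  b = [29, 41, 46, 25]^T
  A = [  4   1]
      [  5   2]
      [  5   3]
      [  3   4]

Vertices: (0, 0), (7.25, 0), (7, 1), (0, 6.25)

Evaluate the objective at each vertex of the feasible region:
  z(0, 0) = 0
  z(7.25, 0) = -123.2
  z(7, 1) = -133  ←
  z(0, 6.25) = -87.5
The minimum is at x1 = 7, x2 = 1.

(7, 1)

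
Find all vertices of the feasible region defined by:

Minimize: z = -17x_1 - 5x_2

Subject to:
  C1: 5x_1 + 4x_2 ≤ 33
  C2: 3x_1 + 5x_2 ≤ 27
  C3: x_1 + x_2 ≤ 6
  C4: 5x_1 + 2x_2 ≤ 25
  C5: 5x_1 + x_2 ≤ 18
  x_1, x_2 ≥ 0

(0, 0), (3.6, 0), (3, 3), (1.5, 4.5), (0, 5.4)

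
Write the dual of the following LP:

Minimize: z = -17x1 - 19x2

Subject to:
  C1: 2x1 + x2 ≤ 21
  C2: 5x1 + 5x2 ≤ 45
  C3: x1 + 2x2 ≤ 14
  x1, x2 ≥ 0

Primal min cᵀx s.t. Ax ≤ b, x ≥ 0  →  Dual max −bᵀy s.t. Aᵀy ≥ −c, y ≥ 0.

Maximize: z = -21y1 - 45y2 - 14y3

Subject to:
  2y1 + 5y2 + y3 ≥ 17
  y1 + 5y2 + 2y3 ≥ 19
  y1, y2, y3 ≥ 0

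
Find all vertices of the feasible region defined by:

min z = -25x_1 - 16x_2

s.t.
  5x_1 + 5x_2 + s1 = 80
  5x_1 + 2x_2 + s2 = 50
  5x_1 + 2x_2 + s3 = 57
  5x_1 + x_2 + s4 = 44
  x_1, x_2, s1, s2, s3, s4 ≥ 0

(0, 0), (8.8, 0), (7.6, 6), (6, 10), (0, 16)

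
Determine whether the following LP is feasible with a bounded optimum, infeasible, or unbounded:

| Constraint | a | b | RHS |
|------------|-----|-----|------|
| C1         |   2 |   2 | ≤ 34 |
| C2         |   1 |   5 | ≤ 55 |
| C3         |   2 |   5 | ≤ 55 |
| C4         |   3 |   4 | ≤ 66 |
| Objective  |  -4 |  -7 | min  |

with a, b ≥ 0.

Feasible with a bounded optimal solution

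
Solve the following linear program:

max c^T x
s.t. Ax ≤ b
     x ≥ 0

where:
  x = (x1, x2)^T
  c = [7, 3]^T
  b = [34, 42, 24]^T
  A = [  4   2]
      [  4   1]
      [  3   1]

Evaluate the objective at each vertex of the feasible region:
  z(0, 0) = 0
  z(8, 0) = 56
  z(7, 3) = 58  ←
  z(0, 17) = 51
The maximum is at x1 = 7, x2 = 3.

x1 = 7, x2 = 3, z = 58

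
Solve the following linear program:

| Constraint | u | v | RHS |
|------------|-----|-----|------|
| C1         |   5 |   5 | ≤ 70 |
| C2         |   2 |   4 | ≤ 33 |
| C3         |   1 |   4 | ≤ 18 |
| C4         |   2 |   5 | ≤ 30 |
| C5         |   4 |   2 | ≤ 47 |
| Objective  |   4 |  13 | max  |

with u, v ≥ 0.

Evaluate the objective at each vertex of the feasible region:
  z(0, 0) = 0
  z(11.75, 0) = 47
  z(10.94, 1.625) = 64.88
  z(10, 2) = 66  ←
  z(0, 4.5) = 58.5
The maximum is at u = 10, v = 2.

u = 10, v = 2, z = 66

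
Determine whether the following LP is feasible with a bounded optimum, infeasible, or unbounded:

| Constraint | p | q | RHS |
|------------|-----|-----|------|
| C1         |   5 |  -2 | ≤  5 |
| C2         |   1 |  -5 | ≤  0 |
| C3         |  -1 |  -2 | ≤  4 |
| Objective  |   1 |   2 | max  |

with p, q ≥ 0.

Unbounded (objective can increase without bound)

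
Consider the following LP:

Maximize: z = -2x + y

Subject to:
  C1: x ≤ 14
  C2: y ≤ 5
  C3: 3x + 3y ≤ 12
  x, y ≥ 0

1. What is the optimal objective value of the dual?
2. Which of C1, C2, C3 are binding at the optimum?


1. 4
2. C3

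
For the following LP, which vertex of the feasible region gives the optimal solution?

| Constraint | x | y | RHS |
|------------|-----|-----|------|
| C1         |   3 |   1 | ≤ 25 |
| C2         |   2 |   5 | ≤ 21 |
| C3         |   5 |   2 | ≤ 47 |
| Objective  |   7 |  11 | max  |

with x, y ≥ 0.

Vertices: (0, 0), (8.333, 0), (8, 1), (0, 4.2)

Evaluate the objective at each vertex of the feasible region:
  z(0, 0) = 0
  z(8.333, 0) = 58.33
  z(8, 1) = 67  ←
  z(0, 4.2) = 46.2
The maximum is at x = 8, y = 1.

(8, 1)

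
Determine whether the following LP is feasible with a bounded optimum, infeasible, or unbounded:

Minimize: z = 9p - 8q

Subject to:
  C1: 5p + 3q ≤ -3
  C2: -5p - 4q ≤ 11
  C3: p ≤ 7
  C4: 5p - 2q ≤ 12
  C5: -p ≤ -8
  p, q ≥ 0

Infeasible (no feasible solution exists)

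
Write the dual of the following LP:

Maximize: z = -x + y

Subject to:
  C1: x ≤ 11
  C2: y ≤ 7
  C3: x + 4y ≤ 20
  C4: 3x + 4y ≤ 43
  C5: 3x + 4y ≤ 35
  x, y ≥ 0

Primal max cᵀx s.t. Ax ≤ b, x ≥ 0  →  Dual min bᵀy s.t. Aᵀy ≥ c, y ≥ 0.

Minimize: z = 11y1 + 7y2 + 20y3 + 43y4 + 35y5

Subject to:
  y1 + y3 + 3y4 + 3y5 ≥ -1
  y2 + 4y3 + 4y4 + 4y5 ≥ 1
  y1, y2, y3, y4, y5 ≥ 0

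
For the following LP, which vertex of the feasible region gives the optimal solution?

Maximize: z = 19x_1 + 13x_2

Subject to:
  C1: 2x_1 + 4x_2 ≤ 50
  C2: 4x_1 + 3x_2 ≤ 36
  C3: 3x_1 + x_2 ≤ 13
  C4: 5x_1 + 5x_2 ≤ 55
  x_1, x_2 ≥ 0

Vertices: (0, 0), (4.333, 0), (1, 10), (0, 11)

Evaluate the objective at each vertex of the feasible region:
  z(0, 0) = 0
  z(4.333, 0) = 82.33
  z(1, 10) = 149  ←
  z(0, 11) = 143
The maximum is at x_1 = 1, x_2 = 10.

(1, 10)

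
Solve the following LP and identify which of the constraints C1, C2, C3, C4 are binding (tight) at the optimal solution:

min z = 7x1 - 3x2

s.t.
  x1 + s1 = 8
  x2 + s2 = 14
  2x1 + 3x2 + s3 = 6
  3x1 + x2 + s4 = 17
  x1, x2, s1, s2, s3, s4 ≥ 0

At x1 = 0, x2 = 2, compute slack b - a·x for each constraint:
  C1: 8 − 0 = 8  (slack)
  C2: 14 − 2 = 12  (slack)
  C3: 6 − 6 = 0  (binding)
  C4: 17 − 2 = 15  (slack)

Optimal: x1 = 0, x2 = 2
Binding: C3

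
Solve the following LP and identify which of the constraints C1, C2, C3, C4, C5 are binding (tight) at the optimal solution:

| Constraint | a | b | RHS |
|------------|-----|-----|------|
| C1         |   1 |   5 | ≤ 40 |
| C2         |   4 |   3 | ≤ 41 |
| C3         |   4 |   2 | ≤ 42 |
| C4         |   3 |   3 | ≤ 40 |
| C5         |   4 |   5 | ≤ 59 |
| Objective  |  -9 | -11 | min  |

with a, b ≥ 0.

At a = 5, b = 7, compute slack b - a·x for each constraint:
  C1: 40 − 40 = 0  (binding)
  C2: 41 − 41 = 0  (binding)
  C3: 42 − 34 = 8  (slack)
  C4: 40 − 36 = 4  (slack)
  C5: 59 − 55 = 4  (slack)

Optimal: a = 5, b = 7
Binding: C1, C2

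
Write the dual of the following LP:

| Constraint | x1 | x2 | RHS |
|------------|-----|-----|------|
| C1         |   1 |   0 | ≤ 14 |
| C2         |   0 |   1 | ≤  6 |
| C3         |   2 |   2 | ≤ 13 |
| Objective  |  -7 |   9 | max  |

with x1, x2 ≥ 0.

Primal max cᵀx s.t. Ax ≤ b, x ≥ 0  →  Dual min bᵀy s.t. Aᵀy ≥ c, y ≥ 0.

Minimize: z = 14y1 + 6y2 + 13y3

Subject to:
  y1 + 2y3 ≥ -7
  y2 + 2y3 ≥ 9
  y1, y2, y3 ≥ 0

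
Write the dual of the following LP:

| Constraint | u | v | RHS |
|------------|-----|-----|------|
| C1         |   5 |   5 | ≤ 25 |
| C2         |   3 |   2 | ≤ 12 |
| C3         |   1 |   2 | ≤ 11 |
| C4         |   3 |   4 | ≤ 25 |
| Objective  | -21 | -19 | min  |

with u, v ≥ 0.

Primal min cᵀx s.t. Ax ≤ b, x ≥ 0  →  Dual max −bᵀy s.t. Aᵀy ≥ −c, y ≥ 0.

Maximize: z = -25y1 - 12y2 - 11y3 - 25y4

Subject to:
  5y1 + 3y2 + y3 + 3y4 ≥ 21
  5y1 + 2y2 + 2y3 + 4y4 ≥ 19
  y1, y2, y3, y4 ≥ 0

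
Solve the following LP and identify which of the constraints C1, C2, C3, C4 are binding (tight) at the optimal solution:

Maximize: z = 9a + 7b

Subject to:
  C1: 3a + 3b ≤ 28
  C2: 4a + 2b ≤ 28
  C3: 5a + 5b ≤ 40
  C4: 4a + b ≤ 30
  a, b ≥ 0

At a = 6, b = 2, compute slack b - a·x for each constraint:
  C1: 28 − 24 = 4  (slack)
  C2: 28 − 28 = 0  (binding)
  C3: 40 − 40 = 0  (binding)
  C4: 30 − 26 = 4  (slack)

Optimal: a = 6, b = 2
Binding: C2, C3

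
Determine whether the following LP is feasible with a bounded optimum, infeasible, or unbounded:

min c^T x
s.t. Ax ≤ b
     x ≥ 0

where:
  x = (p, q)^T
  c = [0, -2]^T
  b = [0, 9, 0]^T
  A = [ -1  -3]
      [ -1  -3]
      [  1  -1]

Unbounded (objective can decrease without bound)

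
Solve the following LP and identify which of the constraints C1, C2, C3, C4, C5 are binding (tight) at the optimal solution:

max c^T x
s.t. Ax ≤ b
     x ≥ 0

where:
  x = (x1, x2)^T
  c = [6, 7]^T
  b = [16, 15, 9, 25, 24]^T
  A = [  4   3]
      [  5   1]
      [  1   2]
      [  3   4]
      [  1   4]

At x1 = 1, x2 = 4, compute slack b - a·x for each constraint:
  C1: 16 − 16 = 0  (binding)
  C2: 15 − 9 = 6  (slack)
  C3: 9 − 9 = 0  (binding)
  C4: 25 − 19 = 6  (slack)
  C5: 24 − 17 = 7  (slack)

Optimal: x1 = 1, x2 = 4
Binding: C1, C3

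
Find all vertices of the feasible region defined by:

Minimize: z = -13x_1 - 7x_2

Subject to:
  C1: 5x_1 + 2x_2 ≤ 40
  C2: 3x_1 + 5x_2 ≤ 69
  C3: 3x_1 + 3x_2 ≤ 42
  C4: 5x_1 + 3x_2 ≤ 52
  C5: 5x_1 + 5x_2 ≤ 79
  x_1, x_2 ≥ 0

(0, 0), (8, 0), (4, 10), (0.5, 13.5), (0, 13.8)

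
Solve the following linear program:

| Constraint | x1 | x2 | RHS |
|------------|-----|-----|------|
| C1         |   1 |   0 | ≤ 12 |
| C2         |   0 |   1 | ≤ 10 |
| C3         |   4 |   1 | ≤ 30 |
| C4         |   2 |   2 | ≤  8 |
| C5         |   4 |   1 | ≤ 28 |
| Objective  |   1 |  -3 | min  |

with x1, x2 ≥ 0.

Evaluate the objective at each vertex of the feasible region:
  z(0, 0) = 0
  z(4, 0) = 4
  z(0, 4) = -12  ←
The minimum is at x1 = 0, x2 = 4.

x1 = 0, x2 = 4, z = -12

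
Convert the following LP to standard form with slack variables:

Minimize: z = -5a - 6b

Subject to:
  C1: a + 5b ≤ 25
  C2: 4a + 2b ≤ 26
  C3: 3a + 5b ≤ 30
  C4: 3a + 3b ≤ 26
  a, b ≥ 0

min z = -5a - 6b

s.t.
  a + 5b + s1 = 25
  4a + 2b + s2 = 26
  3a + 5b + s3 = 30
  3a + 3b + s4 = 26
  a, b, s1, s2, s3, s4 ≥ 0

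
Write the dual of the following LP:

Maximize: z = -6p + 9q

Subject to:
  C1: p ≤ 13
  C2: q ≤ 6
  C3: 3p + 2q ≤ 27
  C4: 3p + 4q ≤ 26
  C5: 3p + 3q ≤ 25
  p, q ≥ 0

Primal max cᵀx s.t. Ax ≤ b, x ≥ 0  →  Dual min bᵀy s.t. Aᵀy ≥ c, y ≥ 0.

Minimize: z = 13y1 + 6y2 + 27y3 + 26y4 + 25y5

Subject to:
  y1 + 3y3 + 3y4 + 3y5 ≥ -6
  y2 + 2y3 + 4y4 + 3y5 ≥ 9
  y1, y2, y3, y4, y5 ≥ 0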